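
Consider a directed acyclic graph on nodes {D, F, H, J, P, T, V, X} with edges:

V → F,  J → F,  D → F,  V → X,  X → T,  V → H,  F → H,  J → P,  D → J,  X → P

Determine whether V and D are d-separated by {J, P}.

6 paths connect V and D; each must be blocked for d-separation to hold:
Path 1: V → X → P ← J ← D
  J is a chain here and J is conditioned on, so the path is blocked at J.
Path 2: V → X → P ← J → F ← D
  J is a fork here and J is conditioned on, so the path is blocked at J.
Path 3: V → F ← D
  F is a collider here and neither F nor any of its descendants is conditioned on, so the collider stays closed — the path is blocked at F.
Path 4: V → F ← J ← D
  F is a collider here and neither F nor any of its descendants is conditioned on, so the collider stays closed — the path is blocked at F.
Path 5: V → H ← F ← D
  H is a collider here and neither H nor any of its descendants is conditioned on, so the collider stays closed — the path is blocked at H.
Path 6: V → H ← F ← J ← D
  H is a collider here and neither H nor any of its descendants is conditioned on, so the collider stays closed — the path is blocked at H.
Every path is blocked, so V and D are d-separated given {J, P}.

Yes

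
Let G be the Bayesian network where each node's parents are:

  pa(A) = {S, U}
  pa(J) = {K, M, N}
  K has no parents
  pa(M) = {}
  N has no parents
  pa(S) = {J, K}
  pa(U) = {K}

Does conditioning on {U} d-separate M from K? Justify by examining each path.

There are 3 undirected paths between M and K; checking each against the conditioning set {U}:
  1. M → J ← K — J:collider[blocks] ⇒ blocked
  2. M → J → S ← K — J:chain[open]; S:collider[blocks] ⇒ blocked
  3. M → J → S → A ← U ← K — J:chain[open]; S:chain[open]; A:collider[blocks]; U:chain[blocks] ⇒ blocked
Since every path is blocked, d-separation holds.

Yes — M and K are d-separated given {U}.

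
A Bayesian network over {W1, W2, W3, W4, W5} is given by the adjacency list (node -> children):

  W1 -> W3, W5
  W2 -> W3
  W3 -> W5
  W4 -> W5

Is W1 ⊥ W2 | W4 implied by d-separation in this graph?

We examine all 2 paths between W1 and W2:
  1. W1 → W5 ← W3 ← W2 — W5:collider[blocks]; W3:chain[open] ⇒ blocked
  2. W1 → W3 ← W2 — W3:collider[blocks] ⇒ blocked
Every path is blocked, so W1 and W2 are d-separated given {W4}.

Yes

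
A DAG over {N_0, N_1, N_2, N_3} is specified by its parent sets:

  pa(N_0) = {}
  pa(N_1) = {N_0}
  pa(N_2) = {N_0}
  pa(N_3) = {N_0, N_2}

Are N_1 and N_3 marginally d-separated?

We examine all 2 paths between N_1 and N_3:
  1. N_1 ← N_0 → N_3 — N_0:fork[open] ⇒ active
  2. N_1 ← N_0 → N_2 → N_3 — N_0:fork[open]; N_2:chain[open] ⇒ active
At least one path is unblocked, so d-separation fails.

No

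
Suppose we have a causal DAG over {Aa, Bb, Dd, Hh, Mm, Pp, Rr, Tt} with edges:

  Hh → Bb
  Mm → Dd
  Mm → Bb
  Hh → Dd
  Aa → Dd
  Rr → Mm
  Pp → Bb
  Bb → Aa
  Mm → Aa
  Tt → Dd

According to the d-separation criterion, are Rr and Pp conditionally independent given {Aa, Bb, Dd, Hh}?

No

Enumerating the 5 paths from Rr to Pp and testing each for blocking by {Aa, Bb, Dd, Hh}:
Path 1: Rr → Mm → Dd ← Aa ← Bb ← Pp
  Aa is a chain here and Aa is conditioned on, so the path is blocked at Aa.
Path 2: Rr → Mm → Dd ← Hh → Bb ← Pp
  Hh is a fork here and Hh is conditioned on, so the path is blocked at Hh.
Path 3: Rr → Mm → Aa → Dd ← Hh → Bb ← Pp
  Aa is a chain here and Aa is conditioned on, so the path is blocked at Aa.
Path 4: Rr → Mm → Aa ← Bb ← Pp
  Bb is a chain here and Bb is conditioned on, so the path is blocked at Bb.
Path 5: Rr → Mm → Bb ← Pp
  Mm is a chain and Mm is not conditioned on; Bb is a collider and Bb is conditioned on, which opens it — no node blocks this path, so it is active.
At least one path is unblocked, so d-separation fails.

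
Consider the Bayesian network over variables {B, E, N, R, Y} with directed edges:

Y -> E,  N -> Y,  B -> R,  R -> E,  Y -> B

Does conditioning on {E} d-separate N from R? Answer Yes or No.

No

We examine all 2 paths between N and R:
Path 1: N → Y → E ← R
  Y is a chain and Y is not conditioned on; E is a collider and E is conditioned on, which opens it — no node blocks this path, so it is active.
Path 2: N → Y → B → R
  Y is a chain and Y is not conditioned on; B is a chain and B is not conditioned on — no node blocks this path, so it is active.
At least one path is unblocked, so d-separation fails.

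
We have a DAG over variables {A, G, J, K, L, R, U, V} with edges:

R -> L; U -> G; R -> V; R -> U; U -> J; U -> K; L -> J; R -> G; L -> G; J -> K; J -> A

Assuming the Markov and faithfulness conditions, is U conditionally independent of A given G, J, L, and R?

There are 6 undirected paths between U and A; checking each against the conditioning set {G, J, L, R}:
Path 1: U → K ← J → A
  K is a collider here and neither K nor any of its descendants is conditioned on, so the collider stays closed — the path is blocked at K.
Path 2: U ← R → G ← L → J → A
  R is a fork here and R is conditioned on, so the path is blocked at R.
Path 3: U ← R → L → J → A
  R is a fork here and R is conditioned on, so the path is blocked at R.
Path 4: U → G ← R → L → J → A
  R is a fork here and R is conditioned on, so the path is blocked at R.
Path 5: U → G ← L → J → A
  L is a fork here and L is conditioned on, so the path is blocked at L.
Path 6: U → J → A
  J is a chain here and J is conditioned on, so the path is blocked at J.
All paths are blocked; U ⊥ A | {G, J, L, R} holds.

Yes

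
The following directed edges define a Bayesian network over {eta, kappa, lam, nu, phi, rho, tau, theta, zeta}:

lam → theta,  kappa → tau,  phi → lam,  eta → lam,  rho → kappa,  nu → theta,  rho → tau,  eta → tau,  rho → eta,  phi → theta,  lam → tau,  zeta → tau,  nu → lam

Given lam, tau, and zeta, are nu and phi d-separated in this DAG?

We examine all 4 paths between nu and phi:
Path 1: nu → theta ← phi
  theta is a collider here and neither theta nor any of its descendants is conditioned on, so the collider stays closed — the path is blocked at theta.
Path 2: nu → theta ← lam ← phi
  theta is a collider here and neither theta nor any of its descendants is conditioned on, so the collider stays closed — the path is blocked at theta.
Path 3: nu → lam → theta ← phi
  lam is a chain here and lam is conditioned on, so the path is blocked at lam.
Path 4: nu → lam ← phi
  lam is a collider and lam is conditioned on, which opens it — no node blocks this path, so it is active.
Since the path nu → lam ← phi is active, nu and phi are not d-separated given {lam, tau, zeta}.

No — nu and phi are not d-separated given {lam, tau, zeta}.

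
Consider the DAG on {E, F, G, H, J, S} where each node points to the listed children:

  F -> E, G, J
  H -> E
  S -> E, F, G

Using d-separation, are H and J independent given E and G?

We examine all 3 paths between H and J:
Path 1: H → E ← F → J
  E is a collider and E is conditioned on, which opens it; F is a fork and F is not conditioned on — no node blocks this path, so it is active.
Path 2: H → E ← S → F → J
  E is a collider and E is conditioned on, which opens it; S is a fork and S is not conditioned on; F is a chain and F is not conditioned on — no node blocks this path, so it is active.
Path 3: H → E ← S → G ← F → J
  E is a collider and E is conditioned on, which opens it; S is a fork and S is not conditioned on; G is a collider and G is conditioned on, which opens it; F is a fork and F is not conditioned on — no node blocks this path, so it is active.
At least one path is unblocked, so d-separation fails.

No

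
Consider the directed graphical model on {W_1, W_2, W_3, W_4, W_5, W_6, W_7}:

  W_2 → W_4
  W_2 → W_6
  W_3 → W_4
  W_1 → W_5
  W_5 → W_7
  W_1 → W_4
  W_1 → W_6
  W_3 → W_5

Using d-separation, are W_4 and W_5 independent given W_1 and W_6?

No

Enumerating the 3 paths from W_4 to W_5 and testing each for blocking by {W_1, W_6}:
Path 1: W_4 ← W_3 → W_5
  W_3 is a fork and W_3 is not conditioned on — no node blocks this path, so it is active.
Path 2: W_4 ← W_2 → W_6 ← W_1 → W_5
  W_1 is a fork here and W_1 is conditioned on, so the path is blocked at W_1.
Path 3: W_4 ← W_1 → W_5
  W_1 is a fork here and W_1 is conditioned on, so the path is blocked at W_1.
At least one path is unblocked, so d-separation fails.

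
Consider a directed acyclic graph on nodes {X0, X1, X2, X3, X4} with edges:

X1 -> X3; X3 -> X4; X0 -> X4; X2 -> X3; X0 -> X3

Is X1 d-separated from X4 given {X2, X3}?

No

We examine all 2 paths between X1 and X4:
Path 1: X1 → X3 → X4
  X3 is a chain here and X3 is conditioned on, so the path is blocked at X3.
Path 2: X1 → X3 ← X0 → X4
  X3 is a collider and X3 is conditioned on, which opens it; X0 is a fork and X0 is not conditioned on — no node blocks this path, so it is active.
At least one path is unblocked, so d-separation fails.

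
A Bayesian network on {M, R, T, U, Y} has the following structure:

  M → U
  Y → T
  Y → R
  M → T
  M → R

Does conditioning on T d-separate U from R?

No

We examine all 2 paths between U and R:
Path 1: U ← M → R
  M is a fork and M is not conditioned on — no node blocks this path, so it is active.
Path 2: U ← M → T ← Y → R
  M is a fork and M is not conditioned on; T is a collider and T is conditioned on, which opens it; Y is a fork and Y is not conditioned on — no node blocks this path, so it is active.
At least one path is unblocked, so d-separation fails.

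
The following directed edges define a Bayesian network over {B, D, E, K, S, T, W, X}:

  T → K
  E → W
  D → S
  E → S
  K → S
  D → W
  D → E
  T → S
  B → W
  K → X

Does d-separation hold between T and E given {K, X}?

Yes

Enumerating the 6 paths from T to E and testing each for blocking by {K, X}:
Path 1: T → K → S ← E
  K is a chain here and K is conditioned on, so the path is blocked at K.
Path 2: T → K → S ← D → E
  K is a chain here and K is conditioned on, so the path is blocked at K.
Path 3: T → K → S ← D → W ← E
  K is a chain here and K is conditioned on, so the path is blocked at K.
Path 4: T → S ← E
  S is a collider here and neither S nor any of its descendants is conditioned on, so the collider stays closed — the path is blocked at S.
Path 5: T → S ← D → E
  S is a collider here and neither S nor any of its descendants is conditioned on, so the collider stays closed — the path is blocked at S.
Path 6: T → S ← D → W ← E
  S is a collider here and neither S nor any of its descendants is conditioned on, so the collider stays closed — the path is blocked at S.
Every path is blocked, so T and E are d-separated given {K, X}.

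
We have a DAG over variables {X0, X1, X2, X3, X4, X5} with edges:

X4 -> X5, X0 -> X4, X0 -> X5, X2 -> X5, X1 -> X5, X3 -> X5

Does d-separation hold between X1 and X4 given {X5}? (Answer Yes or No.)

We examine all 2 paths between X1 and X4:
Path 1: X1 → X5 ← X4
  X5 is a collider and X5 is conditioned on, which opens it — no node blocks this path, so it is active.
Path 2: X1 → X5 ← X0 → X4
  X5 is a collider and X5 is conditioned on, which opens it; X0 is a fork and X0 is not conditioned on — no node blocks this path, so it is active.
At least one path is unblocked, so d-separation fails.

No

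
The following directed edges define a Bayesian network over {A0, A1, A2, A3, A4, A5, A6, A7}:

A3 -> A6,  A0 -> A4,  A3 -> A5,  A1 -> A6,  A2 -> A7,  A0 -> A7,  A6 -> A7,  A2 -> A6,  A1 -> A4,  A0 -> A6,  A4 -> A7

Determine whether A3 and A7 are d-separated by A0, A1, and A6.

No

Enumerating the 6 paths from A3 to A7 and testing each for blocking by {A0, A1, A6}:
Path 1: A3 → A6 ← A2 → A7
  A6 is a collider and A6 is conditioned on, which opens it; A2 is a fork and A2 is not conditioned on — no node blocks this path, so it is active.
Path 2: A3 → A6 ← A1 → A4 → A7
  A1 is a fork here and A1 is conditioned on, so the path is blocked at A1.
Path 3: A3 → A6 ← A1 → A4 ← A0 → A7
  A1 is a fork here and A1 is conditioned on, so the path is blocked at A1.
Path 4: A3 → A6 → A7
  A6 is a chain here and A6 is conditioned on, so the path is blocked at A6.
Path 5: A3 → A6 ← A0 → A7
  A0 is a fork here and A0 is conditioned on, so the path is blocked at A0.
Path 6: A3 → A6 ← A0 → A4 → A7
  A0 is a fork here and A0 is conditioned on, so the path is blocked at A0.
At least one path is unblocked, so d-separation fails.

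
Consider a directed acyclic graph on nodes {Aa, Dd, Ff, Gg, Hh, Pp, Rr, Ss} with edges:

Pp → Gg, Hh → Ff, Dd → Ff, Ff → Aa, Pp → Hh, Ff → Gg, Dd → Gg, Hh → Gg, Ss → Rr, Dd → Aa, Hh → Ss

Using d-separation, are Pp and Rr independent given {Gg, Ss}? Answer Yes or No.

Yes — Pp and Rr are d-separated given {Gg, Ss}.

We examine all 5 paths between Pp and Rr:
Path 1: Pp → Hh → Ss → Rr
  Ss is a chain here and Ss is conditioned on, so the path is blocked at Ss.
Path 2: Pp → Gg ← Dd → Aa ← Ff ← Hh → Ss → Rr
  Aa is a collider here and neither Aa nor any of its descendants is conditioned on, so the collider stays closed — the path is blocked at Aa.
Path 3: Pp → Gg ← Dd → Ff ← Hh → Ss → Rr
  Ss is a chain here and Ss is conditioned on, so the path is blocked at Ss.
Path 4: Pp → Gg ← Hh → Ss → Rr
  Ss is a chain here and Ss is conditioned on, so the path is blocked at Ss.
Path 5: Pp → Gg ← Ff ← Hh → Ss → Rr
  Ss is a chain here and Ss is conditioned on, so the path is blocked at Ss.
Every path is blocked, so Pp and Rr are d-separated given {Gg, Ss}.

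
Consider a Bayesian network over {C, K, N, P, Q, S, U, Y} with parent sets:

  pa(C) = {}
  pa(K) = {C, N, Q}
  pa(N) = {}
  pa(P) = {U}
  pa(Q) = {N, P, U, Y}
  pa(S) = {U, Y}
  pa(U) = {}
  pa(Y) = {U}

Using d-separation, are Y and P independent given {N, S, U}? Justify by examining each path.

Yes — Y and P are d-separated given {N, S, U}.

6 paths connect Y and P; each must be blocked for d-separation to hold:
Path 1: Y → S ← U → Q ← P
  U is a fork here and U is conditioned on, so the path is blocked at U.
Path 2: Y → S ← U → P
  U is a fork here and U is conditioned on, so the path is blocked at U.
Path 3: Y ← U → Q ← P
  U is a fork here and U is conditioned on, so the path is blocked at U.
Path 4: Y ← U → P
  U is a fork here and U is conditioned on, so the path is blocked at U.
Path 5: Y → Q ← U → P
  Q is a collider here and neither Q nor any of its descendants is conditioned on, so the collider stays closed — the path is blocked at Q.
Path 6: Y → Q ← P
  Q is a collider here and neither Q nor any of its descendants is conditioned on, so the collider stays closed — the path is blocked at Q.
All paths are blocked; Y ⊥ P | {N, S, U} holds.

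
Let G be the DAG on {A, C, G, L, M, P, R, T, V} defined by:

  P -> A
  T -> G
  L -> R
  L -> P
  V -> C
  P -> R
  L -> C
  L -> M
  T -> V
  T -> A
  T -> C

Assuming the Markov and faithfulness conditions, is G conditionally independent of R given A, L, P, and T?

Yes

We examine all 6 paths between G and R:
Path 1: G ← T → C ← L → P → R
  T is a fork here and T is conditioned on, so the path is blocked at T.
Path 2: G ← T → C ← L → R
  T is a fork here and T is conditioned on, so the path is blocked at T.
Path 3: G ← T → A ← P ← L → R
  T is a fork here and T is conditioned on, so the path is blocked at T.
Path 4: G ← T → A ← P → R
  T is a fork here and T is conditioned on, so the path is blocked at T.
Path 5: G ← T → V → C ← L → P → R
  T is a fork here and T is conditioned on, so the path is blocked at T.
Path 6: G ← T → V → C ← L → R
  T is a fork here and T is conditioned on, so the path is blocked at T.
Every path is blocked, so G and R are d-separated given {A, L, P, T}.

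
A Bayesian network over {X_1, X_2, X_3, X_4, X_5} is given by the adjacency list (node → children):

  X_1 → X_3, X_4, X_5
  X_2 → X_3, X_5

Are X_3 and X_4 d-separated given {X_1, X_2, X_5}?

Yes — X_3 and X_4 are d-separated given {X_1, X_2, X_5}.

Enumerating the 2 paths from X_3 to X_4 and testing each for blocking by {X_1, X_2, X_5}:
  1. X_3 ← X_1 → X_4 — X_1:fork[blocks] ⇒ blocked
  2. X_3 ← X_2 → X_5 ← X_1 → X_4 — X_2:fork[blocks]; X_5:collider[open]; X_1:fork[blocks] ⇒ blocked
Since every path is blocked, d-separation holds.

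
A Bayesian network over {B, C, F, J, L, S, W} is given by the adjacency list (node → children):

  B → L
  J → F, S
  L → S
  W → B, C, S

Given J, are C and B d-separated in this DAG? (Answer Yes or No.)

Enumerating the 2 paths from C to B and testing each for blocking by {J}:
Path 1: C ← W → S ← L ← B
  S is a collider here and neither S nor any of its descendants is conditioned on, so the collider stays closed — the path is blocked at S.
Path 2: C ← W → B
  W is a fork and W is not conditioned on — no node blocks this path, so it is active.
Since the path C ← W → B is active, C and B are not d-separated given {J}.

No — C and B are not d-separated given {J}.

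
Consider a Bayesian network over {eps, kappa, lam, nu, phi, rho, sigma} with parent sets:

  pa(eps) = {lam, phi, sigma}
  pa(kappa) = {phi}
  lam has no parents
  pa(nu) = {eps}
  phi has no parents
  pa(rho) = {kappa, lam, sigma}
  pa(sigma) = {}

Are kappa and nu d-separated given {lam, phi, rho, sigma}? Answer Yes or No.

Yes

There are 3 undirected paths between kappa and nu; checking each against the conditioning set {lam, phi, rho, sigma}:
  1. kappa ← phi → eps → nu — phi:fork[blocks]; eps:chain[open] ⇒ blocked
  2. kappa → rho ← sigma → eps → nu — rho:collider[open]; sigma:fork[blocks]; eps:chain[open] ⇒ blocked
  3. kappa → rho ← lam → eps → nu — rho:collider[open]; lam:fork[blocks]; eps:chain[open] ⇒ blocked
Every path is blocked, so kappa and nu are d-separated given {lam, phi, rho, sigma}.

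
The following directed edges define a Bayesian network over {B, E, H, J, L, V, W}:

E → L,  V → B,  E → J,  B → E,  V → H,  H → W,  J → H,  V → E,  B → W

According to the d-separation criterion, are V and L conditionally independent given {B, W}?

No

Enumerating the 5 paths from V to L and testing each for blocking by {B, W}:
  1. V → E → L — E:chain[open] ⇒ active
  2. V → B → E → L — B:chain[blocks]; E:chain[open] ⇒ blocked
  3. V → B → W ← H ← J ← E → L — B:chain[blocks]; W:collider[open]; H:chain[open]; J:chain[open]; E:fork[open] ⇒ blocked
  4. V → H → W ← B → E → L — H:chain[open]; W:collider[open]; B:fork[blocks]; E:chain[open] ⇒ blocked
  5. V → H ← J ← E → L — H:collider[open]; J:chain[open]; E:fork[open] ⇒ active
Since the path V → E → L is active, V and L are not d-separated given {B, W}.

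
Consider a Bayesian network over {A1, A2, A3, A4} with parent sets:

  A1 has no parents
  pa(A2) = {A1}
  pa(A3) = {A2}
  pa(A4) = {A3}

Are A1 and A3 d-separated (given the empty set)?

The only undirected path from A1 to A3 is:
Path 1: A1 → A2 → A3
  A2 is a chain and A2 is not conditioned on — no node blocks this path, so it is active.
Since the path A1 → A2 → A3 is active, A1 and A3 are not d-separated given ∅.

No — A1 and A3 are not d-separated given ∅.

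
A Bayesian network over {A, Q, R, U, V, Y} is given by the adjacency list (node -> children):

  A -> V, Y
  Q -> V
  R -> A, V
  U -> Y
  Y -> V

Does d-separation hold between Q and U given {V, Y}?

No — Q and U are not d-separated given {V, Y}.

There are 3 undirected paths between Q and U; checking each against the conditioning set {V, Y}:
Path 1: Q → V ← R → A → Y ← U
  V is a collider and V is conditioned on, which opens it; R is a fork and R is not conditioned on; A is a chain and A is not conditioned on; Y is a collider and Y is conditioned on, which opens it — no node blocks this path, so it is active.
Path 2: Q → V ← Y ← U
  Y is a chain here and Y is conditioned on, so the path is blocked at Y.
Path 3: Q → V ← A → Y ← U
  V is a collider and V is conditioned on, which opens it; A is a fork and A is not conditioned on; Y is a collider and Y is conditioned on, which opens it — no node blocks this path, so it is active.
Because an active path exists, Q and U are not d-separated.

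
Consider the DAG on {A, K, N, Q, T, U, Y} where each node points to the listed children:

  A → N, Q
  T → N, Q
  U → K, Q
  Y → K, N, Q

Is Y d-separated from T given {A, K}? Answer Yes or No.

6 paths connect Y and T; each must be blocked for d-separation to hold:
  1. Y → N ← T — N:collider[blocks] ⇒ blocked
  2. Y → N ← A → Q ← T — N:collider[blocks]; A:fork[blocks]; Q:collider[blocks] ⇒ blocked
  3. Y → Q ← T — Q:collider[blocks] ⇒ blocked
  4. Y → Q ← A → N ← T — Q:collider[blocks]; A:fork[blocks]; N:collider[blocks] ⇒ blocked
  5. Y → K ← U → Q ← T — K:collider[open]; U:fork[open]; Q:collider[blocks] ⇒ blocked
  6. Y → K ← U → Q ← A → N ← T — K:collider[open]; U:fork[open]; Q:collider[blocks]; A:fork[blocks]; N:collider[blocks] ⇒ blocked
All paths are blocked; Y ⊥ T | {A, K} holds.

Yes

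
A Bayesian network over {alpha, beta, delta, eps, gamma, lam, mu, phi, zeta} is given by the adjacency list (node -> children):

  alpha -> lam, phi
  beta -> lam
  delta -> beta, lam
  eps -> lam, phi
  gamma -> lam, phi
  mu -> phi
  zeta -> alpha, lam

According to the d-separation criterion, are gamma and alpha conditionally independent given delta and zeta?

6 paths connect gamma and alpha; each must be blocked for d-separation to hold:
Path 1: gamma → lam ← eps → phi ← alpha
  lam is a collider here and neither lam nor any of its descendants is conditioned on, so the collider stays closed — the path is blocked at lam.
Path 2: gamma → lam ← alpha
  lam is a collider here and neither lam nor any of its descendants is conditioned on, so the collider stays closed — the path is blocked at lam.
Path 3: gamma → lam ← zeta → alpha
  lam is a collider here and neither lam nor any of its descendants is conditioned on, so the collider stays closed — the path is blocked at lam.
Path 4: gamma → phi ← eps → lam ← alpha
  phi is a collider here and neither phi nor any of its descendants is conditioned on, so the collider stays closed — the path is blocked at phi.
Path 5: gamma → phi ← eps → lam ← zeta → alpha
  phi is a collider here and neither phi nor any of its descendants is conditioned on, so the collider stays closed — the path is blocked at phi.
Path 6: gamma → phi ← alpha
  phi is a collider here and neither phi nor any of its descendants is conditioned on, so the collider stays closed — the path is blocked at phi.
All paths are blocked; gamma ⊥ alpha | {delta, zeta} holds.

Yes — gamma and alpha are d-separated given {delta, zeta}.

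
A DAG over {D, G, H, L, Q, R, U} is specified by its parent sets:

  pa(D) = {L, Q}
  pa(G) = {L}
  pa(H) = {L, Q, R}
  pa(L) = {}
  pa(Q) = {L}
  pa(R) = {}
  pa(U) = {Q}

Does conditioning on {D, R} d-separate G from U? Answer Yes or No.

We examine all 3 paths between G and U:
  1. G ← L → Q → U — L:fork[open]; Q:chain[open] ⇒ active
  2. G ← L → H ← Q → U — L:fork[open]; H:collider[blocks]; Q:fork[open] ⇒ blocked
  3. G ← L → D ← Q → U — L:fork[open]; D:collider[open]; Q:fork[open] ⇒ active
Since the path G ← L → Q → U is active, G and U are not d-separated given {D, R}.

No — G and U are not d-separated given {D, R}.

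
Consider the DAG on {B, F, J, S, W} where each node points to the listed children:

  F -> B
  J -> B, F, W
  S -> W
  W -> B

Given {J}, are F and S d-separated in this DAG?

Yes

4 paths connect F and S; each must be blocked for d-separation to hold:
Path 1: F → B ← W ← S
  B is a collider here and neither B nor any of its descendants is conditioned on, so the collider stays closed — the path is blocked at B.
Path 2: F → B ← J → W ← S
  B is a collider here and neither B nor any of its descendants is conditioned on, so the collider stays closed — the path is blocked at B.
Path 3: F ← J → B ← W ← S
  J is a fork here and J is conditioned on, so the path is blocked at J.
Path 4: F ← J → W ← S
  J is a fork here and J is conditioned on, so the path is blocked at J.
Since every path is blocked, d-separation holds.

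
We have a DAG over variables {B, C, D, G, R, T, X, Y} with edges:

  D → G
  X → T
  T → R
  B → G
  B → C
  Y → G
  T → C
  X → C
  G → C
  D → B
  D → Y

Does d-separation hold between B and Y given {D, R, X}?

Yes — B and Y are d-separated given {D, R, X}.

Enumerating the 6 paths from B to Y and testing each for blocking by {D, R, X}:
Path 1: B ← D → Y
  D is a fork here and D is conditioned on, so the path is blocked at D.
Path 2: B ← D → G ← Y
  D is a fork here and D is conditioned on, so the path is blocked at D.
Path 3: B → C ← G ← D → Y
  C is a collider here and neither C nor any of its descendants is conditioned on, so the collider stays closed — the path is blocked at C.
Path 4: B → C ← G ← Y
  C is a collider here and neither C nor any of its descendants is conditioned on, so the collider stays closed — the path is blocked at C.
Path 5: B → G ← D → Y
  G is a collider here and neither G nor any of its descendants is conditioned on, so the collider stays closed — the path is blocked at G.
Path 6: B → G ← Y
  G is a collider here and neither G nor any of its descendants is conditioned on, so the collider stays closed — the path is blocked at G.
All paths are blocked; B ⊥ Y | {D, R, X} holds.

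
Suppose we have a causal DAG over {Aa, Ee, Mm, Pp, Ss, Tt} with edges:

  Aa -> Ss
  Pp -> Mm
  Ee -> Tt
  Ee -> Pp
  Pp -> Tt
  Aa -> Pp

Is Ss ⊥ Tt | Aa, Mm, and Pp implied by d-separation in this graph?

Enumerating the 2 paths from Ss to Tt and testing each for blocking by {Aa, Mm, Pp}:
  1. Ss ← Aa → Pp → Tt — Aa:fork[blocks]; Pp:chain[blocks] ⇒ blocked
  2. Ss ← Aa → Pp ← Ee → Tt — Aa:fork[blocks]; Pp:collider[open]; Ee:fork[open] ⇒ blocked
Since every path is blocked, d-separation holds.

Yes — Ss and Tt are d-separated given {Aa, Mm, Pp}.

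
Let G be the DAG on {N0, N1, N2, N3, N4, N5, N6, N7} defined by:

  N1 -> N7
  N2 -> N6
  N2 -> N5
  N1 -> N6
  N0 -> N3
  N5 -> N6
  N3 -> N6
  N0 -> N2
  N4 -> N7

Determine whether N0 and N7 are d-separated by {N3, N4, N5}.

Yes — N0 and N7 are d-separated given {N3, N4, N5}.

We examine all 3 paths between N0 and N7:
Path 1: N0 → N2 → N5 → N6 ← N1 → N7
  N5 is a chain here and N5 is conditioned on, so the path is blocked at N5.
Path 2: N0 → N2 → N6 ← N1 → N7
  N6 is a collider here and neither N6 nor any of its descendants is conditioned on, so the collider stays closed — the path is blocked at N6.
Path 3: N0 → N3 → N6 ← N1 → N7
  N3 is a chain here and N3 is conditioned on, so the path is blocked at N3.
Every path is blocked, so N0 and N7 are d-separated given {N3, N4, N5}.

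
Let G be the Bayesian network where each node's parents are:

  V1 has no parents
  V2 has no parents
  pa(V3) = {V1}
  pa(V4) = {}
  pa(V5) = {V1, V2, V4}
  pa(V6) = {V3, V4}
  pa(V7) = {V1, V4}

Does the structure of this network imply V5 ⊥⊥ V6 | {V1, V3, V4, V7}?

4 paths connect V5 and V6; each must be blocked for d-separation to hold:
Path 1: V5 ← V4 → V7 ← V1 → V3 → V6
  V4 is a fork here and V4 is conditioned on, so the path is blocked at V4.
Path 2: V5 ← V4 → V6
  V4 is a fork here and V4 is conditioned on, so the path is blocked at V4.
Path 3: V5 ← V1 → V3 → V6
  V1 is a fork here and V1 is conditioned on, so the path is blocked at V1.
Path 4: V5 ← V1 → V7 ← V4 → V6
  V1 is a fork here and V1 is conditioned on, so the path is blocked at V1.
Since every path is blocked, d-separation holds.

Yes — V5 and V6 are d-separated given {V1, V3, V4, V7}.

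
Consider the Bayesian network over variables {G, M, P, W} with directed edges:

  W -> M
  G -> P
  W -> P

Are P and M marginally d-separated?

There is one path between P and M:
Path 1: P ← W → M
  W is a fork and W is not conditioned on — no node blocks this path, so it is active.
At least one path is unblocked, so d-separation fails.

No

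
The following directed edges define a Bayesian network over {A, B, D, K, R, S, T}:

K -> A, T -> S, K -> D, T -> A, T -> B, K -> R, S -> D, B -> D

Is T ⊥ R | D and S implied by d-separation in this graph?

No — T and R are not d-separated given {D, S}.

We examine all 3 paths between T and R:
  1. T → B → D ← K → R — B:chain[open]; D:collider[open]; K:fork[open] ⇒ active
  2. T → S → D ← K → R — S:chain[blocks]; D:collider[open]; K:fork[open] ⇒ blocked
  3. T → A ← K → R — A:collider[blocks]; K:fork[open] ⇒ blocked
Because an active path exists, T and R are not d-separated.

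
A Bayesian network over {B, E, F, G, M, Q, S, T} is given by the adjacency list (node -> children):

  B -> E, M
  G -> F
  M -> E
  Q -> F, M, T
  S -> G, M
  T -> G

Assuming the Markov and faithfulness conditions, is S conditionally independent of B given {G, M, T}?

No — S and B are not d-separated given {G, M, T}.

6 paths connect S and B; each must be blocked for d-separation to hold:
  1. S → M → E ← B — M:chain[blocks]; E:collider[blocks] ⇒ blocked
  2. S → M ← B — M:collider[open] ⇒ active
  3. S → G ← T ← Q → M → E ← B — G:collider[open]; T:chain[blocks]; Q:fork[open]; M:chain[blocks]; E:collider[blocks] ⇒ blocked
  4. S → G ← T ← Q → M ← B — G:collider[open]; T:chain[blocks]; Q:fork[open]; M:collider[open] ⇒ blocked
  5. S → G → F ← Q → M → E ← B — G:chain[blocks]; F:collider[blocks]; Q:fork[open]; M:chain[blocks]; E:collider[blocks] ⇒ blocked
  6. S → G → F ← Q → M ← B — G:chain[blocks]; F:collider[blocks]; Q:fork[open]; M:collider[open] ⇒ blocked
At least one path is unblocked, so d-separation fails.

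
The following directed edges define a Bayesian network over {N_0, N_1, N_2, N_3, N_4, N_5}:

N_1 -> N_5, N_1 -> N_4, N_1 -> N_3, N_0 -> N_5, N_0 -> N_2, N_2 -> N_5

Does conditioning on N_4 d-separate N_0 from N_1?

We examine all 2 paths between N_0 and N_1:
Path 1: N_0 → N_5 ← N_1
  N_5 is a collider here and neither N_5 nor any of its descendants is conditioned on, so the collider stays closed — the path is blocked at N_5.
Path 2: N_0 → N_2 → N_5 ← N_1
  N_5 is a collider here and neither N_5 nor any of its descendants is conditioned on, so the collider stays closed — the path is blocked at N_5.
Since every path is blocked, d-separation holds.

Yes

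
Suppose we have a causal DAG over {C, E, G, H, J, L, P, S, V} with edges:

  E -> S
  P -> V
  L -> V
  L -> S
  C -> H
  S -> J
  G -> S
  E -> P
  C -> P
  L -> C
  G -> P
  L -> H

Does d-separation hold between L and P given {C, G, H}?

Yes — L and P are d-separated given {C, G, H}.

We examine all 5 paths between L and P:
Path 1: L → S ← G → P
  S is a collider here and neither S nor any of its descendants is conditioned on, so the collider stays closed — the path is blocked at S.
Path 2: L → S ← E → P
  S is a collider here and neither S nor any of its descendants is conditioned on, so the collider stays closed — the path is blocked at S.
Path 3: L → H ← C → P
  C is a fork here and C is conditioned on, so the path is blocked at C.
Path 4: L → C → P
  C is a chain here and C is conditioned on, so the path is blocked at C.
Path 5: L → V ← P
  V is a collider here and neither V nor any of its descendants is conditioned on, so the collider stays closed — the path is blocked at V.
Since every path is blocked, d-separation holds.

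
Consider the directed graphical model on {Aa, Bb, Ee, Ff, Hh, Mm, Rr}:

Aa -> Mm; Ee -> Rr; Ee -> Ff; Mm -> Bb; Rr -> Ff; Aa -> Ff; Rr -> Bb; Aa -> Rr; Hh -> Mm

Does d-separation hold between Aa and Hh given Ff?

Enumerating the 4 paths from Aa to Hh and testing each for blocking by {Ff}:
Path 1: Aa → Mm ← Hh
  Mm is a collider here and neither Mm nor any of its descendants is conditioned on, so the collider stays closed — the path is blocked at Mm.
Path 2: Aa → Rr → Bb ← Mm ← Hh
  Bb is a collider here and neither Bb nor any of its descendants is conditioned on, so the collider stays closed — the path is blocked at Bb.
Path 3: Aa → Ff ← Rr → Bb ← Mm ← Hh
  Bb is a collider here and neither Bb nor any of its descendants is conditioned on, so the collider stays closed — the path is blocked at Bb.
Path 4: Aa → Ff ← Ee → Rr → Bb ← Mm ← Hh
  Bb is a collider here and neither Bb nor any of its descendants is conditioned on, so the collider stays closed — the path is blocked at Bb.
All paths are blocked; Aa ⊥ Hh | {Ff} holds.

Yes — Aa and Hh are d-separated given {Ff}.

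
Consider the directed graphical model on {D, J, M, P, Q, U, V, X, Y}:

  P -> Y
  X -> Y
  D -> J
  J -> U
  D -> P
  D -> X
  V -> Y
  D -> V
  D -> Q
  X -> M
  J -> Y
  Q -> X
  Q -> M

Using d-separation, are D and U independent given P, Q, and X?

6 paths connect D and U; each must be blocked for d-separation to hold:
  1. D → P → Y ← J → U — P:chain[blocks]; Y:collider[blocks]; J:fork[open] ⇒ blocked
  2. D → X → Y ← J → U — X:chain[blocks]; Y:collider[blocks]; J:fork[open] ⇒ blocked
  3. D → J → U — J:chain[open] ⇒ active
  4. D → V → Y ← J → U — V:chain[open]; Y:collider[blocks]; J:fork[open] ⇒ blocked
  5. D → Q → X → Y ← J → U — Q:chain[blocks]; X:chain[blocks]; Y:collider[blocks]; J:fork[open] ⇒ blocked
  6. D → Q → M ← X → Y ← J → U — Q:chain[blocks]; M:collider[blocks]; X:fork[blocks]; Y:collider[blocks]; J:fork[open] ⇒ blocked
Because an active path exists, D and U are not d-separated.

No — D and U are not d-separated given {P, Q, X}.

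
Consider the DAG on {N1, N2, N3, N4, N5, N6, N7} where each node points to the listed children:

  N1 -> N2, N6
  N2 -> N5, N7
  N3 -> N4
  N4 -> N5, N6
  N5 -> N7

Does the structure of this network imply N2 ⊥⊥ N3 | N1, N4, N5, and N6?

Yes — N2 and N3 are d-separated given {N1, N4, N5, N6}.

Enumerating the 3 paths from N2 to N3 and testing each for blocking by {N1, N4, N5, N6}:
Path 1: N2 → N5 ← N4 ← N3
  N4 is a chain here and N4 is conditioned on, so the path is blocked at N4.
Path 2: N2 ← N1 → N6 ← N4 ← N3
  N1 is a fork here and N1 is conditioned on, so the path is blocked at N1.
Path 3: N2 → N7 ← N5 ← N4 ← N3
  N7 is a collider here and neither N7 nor any of its descendants is conditioned on, so the collider stays closed — the path is blocked at N7.
Every path is blocked, so N2 and N3 are d-separated given {N1, N4, N5, N6}.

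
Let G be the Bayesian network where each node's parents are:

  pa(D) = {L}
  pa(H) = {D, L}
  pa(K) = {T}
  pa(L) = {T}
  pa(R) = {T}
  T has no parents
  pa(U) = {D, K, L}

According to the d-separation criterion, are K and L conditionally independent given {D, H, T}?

Enumerating the 4 paths from K to L and testing each for blocking by {D, H, T}:
  1. K → U ← L — U:collider[blocks] ⇒ blocked
  2. K → U ← D ← L — U:collider[blocks]; D:chain[blocks] ⇒ blocked
  3. K → U ← D → H ← L — U:collider[blocks]; D:fork[blocks]; H:collider[open] ⇒ blocked
  4. K ← T → L — T:fork[blocks] ⇒ blocked
Every path is blocked, so K and L are d-separated given {D, H, T}.

Yes — K and L are d-separated given {D, H, T}.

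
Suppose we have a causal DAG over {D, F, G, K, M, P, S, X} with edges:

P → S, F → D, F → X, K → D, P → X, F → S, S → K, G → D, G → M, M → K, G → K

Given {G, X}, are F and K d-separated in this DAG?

No — F and K are not d-separated given {G, X}.

Enumerating the 5 paths from F to K and testing each for blocking by {G, X}:
Path 1: F → X ← P → S → K
  X is a collider and X is conditioned on, which opens it; P is a fork and P is not conditioned on; S is a chain and S is not conditioned on — no node blocks this path, so it is active.
Path 2: F → S → K
  S is a chain and S is not conditioned on — no node blocks this path, so it is active.
Path 3: F → D ← K
  D is a collider here and neither D nor any of its descendants is conditioned on, so the collider stays closed — the path is blocked at D.
Path 4: F → D ← G → K
  D is a collider here and neither D nor any of its descendants is conditioned on, so the collider stays closed — the path is blocked at D.
Path 5: F → D ← G → M → K
  D is a collider here and neither D nor any of its descendants is conditioned on, so the collider stays closed — the path is blocked at D.
Since the path F → X ← P → S → K is active, F and K are not d-separated given {G, X}.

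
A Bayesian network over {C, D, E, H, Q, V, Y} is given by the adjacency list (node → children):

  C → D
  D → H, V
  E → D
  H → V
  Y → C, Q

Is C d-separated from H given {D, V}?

Yes

We examine all 2 paths between C and H:
  1. C → D → V ← H — D:chain[blocks]; V:collider[open] ⇒ blocked
  2. C → D → H — D:chain[blocks] ⇒ blocked
Every path is blocked, so C and H are d-separated given {D, V}.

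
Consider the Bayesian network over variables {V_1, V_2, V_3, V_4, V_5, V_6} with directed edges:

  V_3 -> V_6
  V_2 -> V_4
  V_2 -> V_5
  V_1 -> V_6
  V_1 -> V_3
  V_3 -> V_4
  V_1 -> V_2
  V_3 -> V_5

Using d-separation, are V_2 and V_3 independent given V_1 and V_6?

We examine all 4 paths between V_2 and V_3:
  1. V_2 ← V_1 → V_6 ← V_3 — V_1:fork[blocks]; V_6:collider[open] ⇒ blocked
  2. V_2 ← V_1 → V_3 — V_1:fork[blocks] ⇒ blocked
  3. V_2 → V_4 ← V_3 — V_4:collider[blocks] ⇒ blocked
  4. V_2 → V_5 ← V_3 — V_5:collider[blocks] ⇒ blocked
Since every path is blocked, d-separation holds.

Yes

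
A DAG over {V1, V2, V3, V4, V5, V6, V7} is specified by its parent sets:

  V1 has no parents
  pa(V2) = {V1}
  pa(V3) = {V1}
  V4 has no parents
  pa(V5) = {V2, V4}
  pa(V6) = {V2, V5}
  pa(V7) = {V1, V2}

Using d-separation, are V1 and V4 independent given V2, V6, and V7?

4 paths connect V1 and V4; each must be blocked for d-separation to hold:
Path 1: V1 → V2 → V6 ← V5 ← V4
  V2 is a chain here and V2 is conditioned on, so the path is blocked at V2.
Path 2: V1 → V2 → V5 ← V4
  V2 is a chain here and V2 is conditioned on, so the path is blocked at V2.
Path 3: V1 → V7 ← V2 → V6 ← V5 ← V4
  V2 is a fork here and V2 is conditioned on, so the path is blocked at V2.
Path 4: V1 → V7 ← V2 → V5 ← V4
  V2 is a fork here and V2 is conditioned on, so the path is blocked at V2.
Every path is blocked, so V1 and V4 are d-separated given {V2, V6, V7}.

Yes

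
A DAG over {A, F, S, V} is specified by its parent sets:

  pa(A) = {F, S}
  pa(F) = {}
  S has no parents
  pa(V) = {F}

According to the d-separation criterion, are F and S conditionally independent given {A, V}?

The only undirected path from F to S is:
Path 1: F → A ← S
  A is a collider and A is conditioned on, which opens it — no node blocks this path, so it is active.
At least one path is unblocked, so d-separation fails.

No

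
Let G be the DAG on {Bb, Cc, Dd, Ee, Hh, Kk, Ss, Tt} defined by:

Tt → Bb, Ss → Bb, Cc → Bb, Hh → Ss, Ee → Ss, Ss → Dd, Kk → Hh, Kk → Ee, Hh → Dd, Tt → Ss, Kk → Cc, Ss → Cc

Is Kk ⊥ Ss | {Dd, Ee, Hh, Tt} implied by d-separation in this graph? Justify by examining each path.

Yes

Enumerating the 6 paths from Kk to Ss and testing each for blocking by {Dd, Ee, Hh, Tt}:
Path 1: Kk → Cc → Bb ← Tt → Ss
  Bb is a collider here and neither Bb nor any of its descendants is conditioned on, so the collider stays closed — the path is blocked at Bb.
Path 2: Kk → Cc → Bb ← Ss
  Bb is a collider here and neither Bb nor any of its descendants is conditioned on, so the collider stays closed — the path is blocked at Bb.
Path 3: Kk → Cc ← Ss
  Cc is a collider here and neither Cc nor any of its descendants is conditioned on, so the collider stays closed — the path is blocked at Cc.
Path 4: Kk → Hh → Dd ← Ss
  Hh is a chain here and Hh is conditioned on, so the path is blocked at Hh.
Path 5: Kk → Hh → Ss
  Hh is a chain here and Hh is conditioned on, so the path is blocked at Hh.
Path 6: Kk → Ee → Ss
  Ee is a chain here and Ee is conditioned on, so the path is blocked at Ee.
Every path is blocked, so Kk and Ss are d-separated given {Dd, Ee, Hh, Tt}.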